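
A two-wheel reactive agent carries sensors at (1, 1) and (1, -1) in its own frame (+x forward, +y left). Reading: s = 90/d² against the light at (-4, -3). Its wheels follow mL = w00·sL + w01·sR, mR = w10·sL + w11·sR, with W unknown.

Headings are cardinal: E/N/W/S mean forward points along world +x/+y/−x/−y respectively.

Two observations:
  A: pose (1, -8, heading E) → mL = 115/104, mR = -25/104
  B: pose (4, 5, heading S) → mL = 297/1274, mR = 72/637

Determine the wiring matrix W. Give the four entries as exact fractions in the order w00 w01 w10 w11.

obs A: pose=(1,-8,E) → sL=45/26, sR=5/4, mL=115/104, mR=-25/104
obs B: pose=(4,5,S) → sL=9/13, sR=45/49, mL=297/1274, mR=72/637
sensor matrix S = [[45/26, 5/4], [9/13, 45/49]]; det S = 1845/2548
solve [mL_A; mL_B] = S·[w00; w01] and [mR_A; mR_B] = S·[w10; w11]:
  w00 = 1, w01 = -1/2, w10 = -1/2, w11 = 1/2

1 -1/2 -1/2 1/2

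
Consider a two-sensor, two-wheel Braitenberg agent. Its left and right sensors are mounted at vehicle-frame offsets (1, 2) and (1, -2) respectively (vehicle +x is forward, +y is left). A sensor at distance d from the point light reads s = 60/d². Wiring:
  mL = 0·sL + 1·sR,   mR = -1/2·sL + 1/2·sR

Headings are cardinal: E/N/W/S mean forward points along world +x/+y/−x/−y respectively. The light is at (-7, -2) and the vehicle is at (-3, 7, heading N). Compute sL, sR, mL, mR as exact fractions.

left sensor world pos  = (-5, 8); dL² = 104
right sensor world pos = (-1, 8); dR² = 136
sL = 60/104 = 15/26
sR = 60/136 = 15/34
mL = 0·sL + 1·sR = 15/34
mR = -1/2·sL + 1/2·sR = -15/221

15/26 15/34 15/34 -15/221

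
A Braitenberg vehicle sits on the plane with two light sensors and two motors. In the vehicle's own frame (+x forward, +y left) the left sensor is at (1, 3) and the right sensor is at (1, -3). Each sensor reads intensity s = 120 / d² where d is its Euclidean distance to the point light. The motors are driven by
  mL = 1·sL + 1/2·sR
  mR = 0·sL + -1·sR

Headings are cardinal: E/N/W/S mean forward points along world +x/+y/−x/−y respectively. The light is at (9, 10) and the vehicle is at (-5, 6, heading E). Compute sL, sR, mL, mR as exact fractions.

left sensor world pos  = (-4, 9); dL² = 170
right sensor world pos = (-4, 3); dR² = 218
sL = 120/170 = 12/17
sR = 120/218 = 60/109
mL = 1·sL + 1/2·sR = 1818/1853
mR = 0·sL + -1·sR = -60/109

12/17 60/109 1818/1853 -60/109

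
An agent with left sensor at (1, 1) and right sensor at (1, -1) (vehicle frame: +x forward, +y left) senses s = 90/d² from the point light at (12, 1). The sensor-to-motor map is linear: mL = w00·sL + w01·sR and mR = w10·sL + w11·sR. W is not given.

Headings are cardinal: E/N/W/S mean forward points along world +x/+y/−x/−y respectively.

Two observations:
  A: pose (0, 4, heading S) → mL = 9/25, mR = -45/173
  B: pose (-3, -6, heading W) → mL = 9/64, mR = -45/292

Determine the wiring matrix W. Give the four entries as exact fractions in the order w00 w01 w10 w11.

1/2 0 0 -1/2

obs A: pose=(0,4,S) → sL=18/25, sR=90/173, mL=9/25, mR=-45/173
obs B: pose=(-3,-6,W) → sL=9/32, sR=45/146, mL=9/64, mR=-45/292
sensor matrix S = [[18/25, 90/173], [9/32, 45/146]]; det S = 76383/1010320
solve [mL_A; mL_B] = S·[w00; w01] and [mR_A; mR_B] = S·[w10; w11]:
  w00 = 1/2, w01 = 0, w10 = 0, w11 = -1/2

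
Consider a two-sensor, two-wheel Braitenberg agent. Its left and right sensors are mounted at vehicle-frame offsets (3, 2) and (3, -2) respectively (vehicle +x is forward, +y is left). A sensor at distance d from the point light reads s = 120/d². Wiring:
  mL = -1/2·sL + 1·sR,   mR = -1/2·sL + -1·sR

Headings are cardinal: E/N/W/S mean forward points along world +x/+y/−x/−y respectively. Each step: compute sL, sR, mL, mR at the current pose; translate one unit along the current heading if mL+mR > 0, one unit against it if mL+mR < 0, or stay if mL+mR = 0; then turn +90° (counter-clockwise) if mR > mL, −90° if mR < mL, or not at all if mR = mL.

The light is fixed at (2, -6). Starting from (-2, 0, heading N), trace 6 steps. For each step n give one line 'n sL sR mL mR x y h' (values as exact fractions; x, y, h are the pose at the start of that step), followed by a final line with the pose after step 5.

n=0: pose=(-2,0,N); sL=40/39, sR=24/17; mL=596/663, mR=-1276/663; mL+mR=-40/39 → advance -1; mR−mL=-48/17 → turn -1·90°
n=1: pose=(-2,-1,E); sL=12/5, sR=12; mL=54/5, mR=-66/5; mL+mR=-12/5 → advance -1; mR−mL=-24 → turn -1·90°
n=2: pose=(-3,-1,S); sL=120/13, sR=120/53; mL=-1620/689, mR=-4740/689; mL+mR=-120/13 → advance -1; mR−mL=-240/53 → turn -1·90°
n=3: pose=(-3,0,W); sL=3/2, sR=15/16; mL=3/16, mR=-27/16; mL+mR=-3/2 → advance -1; mR−mL=-15/8 → turn -1·90°
n=4: pose=(-2,0,N); sL=40/39, sR=24/17; mL=596/663, mR=-1276/663; mL+mR=-40/39 → advance -1; mR−mL=-48/17 → turn -1·90°
n=5: pose=(-2,-1,E); sL=12/5, sR=12; mL=54/5, mR=-66/5; mL+mR=-12/5 → advance -1; mR−mL=-24 → turn -1·90°

0 40/39 24/17 596/663 -1276/663 -2 0 N
1 12/5 12 54/5 -66/5 -2 -1 E
2 120/13 120/53 -1620/689 -4740/689 -3 -1 S
3 3/2 15/16 3/16 -27/16 -3 0 W
4 40/39 24/17 596/663 -1276/663 -2 0 N
5 12/5 12 54/5 -66/5 -2 -1 E
final -3 -1 S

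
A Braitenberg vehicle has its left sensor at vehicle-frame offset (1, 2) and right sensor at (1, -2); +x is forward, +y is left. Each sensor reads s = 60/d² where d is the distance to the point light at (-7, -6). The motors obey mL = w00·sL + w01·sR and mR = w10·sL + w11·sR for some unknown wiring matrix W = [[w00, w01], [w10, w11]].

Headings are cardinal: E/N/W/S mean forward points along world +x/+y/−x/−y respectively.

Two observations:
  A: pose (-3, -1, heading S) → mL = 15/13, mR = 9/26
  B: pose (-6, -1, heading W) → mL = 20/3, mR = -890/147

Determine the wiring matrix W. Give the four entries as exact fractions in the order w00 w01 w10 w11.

1 0 -1 1/2

obs A: pose=(-3,-1,S) → sL=15/13, sR=3, mL=15/13, mR=9/26
obs B: pose=(-6,-1,W) → sL=20/3, sR=60/49, mL=20/3, mR=-890/147
sensor matrix S = [[15/13, 3], [20/3, 60/49]]; det S = -11840/637
solve [mL_A; mL_B] = S·[w00; w01] and [mR_A; mR_B] = S·[w10; w11]:
  w00 = 1, w01 = 0, w10 = -1, w11 = 1/2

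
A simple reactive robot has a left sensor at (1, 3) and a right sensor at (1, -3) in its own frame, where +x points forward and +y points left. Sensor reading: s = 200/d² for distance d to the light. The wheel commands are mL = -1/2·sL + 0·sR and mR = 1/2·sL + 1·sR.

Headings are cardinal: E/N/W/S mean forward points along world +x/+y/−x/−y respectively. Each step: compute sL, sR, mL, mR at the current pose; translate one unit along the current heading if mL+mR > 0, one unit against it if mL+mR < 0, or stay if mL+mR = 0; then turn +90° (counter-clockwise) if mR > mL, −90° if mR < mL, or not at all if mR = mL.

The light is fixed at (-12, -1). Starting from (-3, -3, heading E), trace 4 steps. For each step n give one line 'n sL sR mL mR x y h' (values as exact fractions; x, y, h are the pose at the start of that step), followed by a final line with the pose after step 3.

0 200/101 8/5 -100/101 1308/505 -3 -3 E
1 4 20/17 -2 54/17 -2 -3 N
2 200/97 40/17 -100/97 5580/1649 -2 -2 W
3 50/37 5 -25/37 210/37 -3 -2 S
final -3 -3 E

n=0: pose=(-3,-3,E); sL=200/101, sR=8/5; mL=-100/101, mR=1308/505; mL+mR=8/5 → advance +1; mR−mL=1808/505 → turn +1·90°
n=1: pose=(-2,-3,N); sL=4, sR=20/17; mL=-2, mR=54/17; mL+mR=20/17 → advance +1; mR−mL=88/17 → turn +1·90°
n=2: pose=(-2,-2,W); sL=200/97, sR=40/17; mL=-100/97, mR=5580/1649; mL+mR=40/17 → advance +1; mR−mL=7280/1649 → turn +1·90°
n=3: pose=(-3,-2,S); sL=50/37, sR=5; mL=-25/37, mR=210/37; mL+mR=5 → advance +1; mR−mL=235/37 → turn +1·90°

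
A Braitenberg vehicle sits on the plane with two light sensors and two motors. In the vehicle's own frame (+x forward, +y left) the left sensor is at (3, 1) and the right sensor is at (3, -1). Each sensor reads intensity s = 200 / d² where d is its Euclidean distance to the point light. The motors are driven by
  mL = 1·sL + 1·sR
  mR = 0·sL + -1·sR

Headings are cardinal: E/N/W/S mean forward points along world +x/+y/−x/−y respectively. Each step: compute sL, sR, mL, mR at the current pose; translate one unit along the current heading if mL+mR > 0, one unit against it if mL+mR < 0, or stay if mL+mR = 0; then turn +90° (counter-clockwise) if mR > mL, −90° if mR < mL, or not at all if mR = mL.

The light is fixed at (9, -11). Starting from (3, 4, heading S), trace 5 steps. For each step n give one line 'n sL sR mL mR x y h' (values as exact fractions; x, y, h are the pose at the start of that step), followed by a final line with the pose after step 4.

n=0: pose=(3,4,S); sL=200/169, sR=200/193; mL=72400/32617, mR=-200/193; mL+mR=200/169 → advance +1; mR−mL=-106200/32617 → turn -1·90°
n=1: pose=(3,3,W); sL=4/5, sR=100/153; mL=1112/765, mR=-100/153; mL+mR=4/5 → advance +1; mR−mL=-1612/765 → turn -1·90°
n=2: pose=(2,3,N); sL=200/353, sR=8/13; mL=5424/4589, mR=-8/13; mL+mR=200/353 → advance +1; mR−mL=-8248/4589 → turn -1·90°
n=3: pose=(2,4,E); sL=25/34, sR=50/53; mL=3025/1802, mR=-50/53; mL+mR=25/34 → advance +1; mR−mL=-4725/1802 → turn -1·90°
n=4: pose=(3,4,S); sL=200/169, sR=200/193; mL=72400/32617, mR=-200/193; mL+mR=200/169 → advance +1; mR−mL=-106200/32617 → turn -1·90°

0 200/169 200/193 72400/32617 -200/193 3 4 S
1 4/5 100/153 1112/765 -100/153 3 3 W
2 200/353 8/13 5424/4589 -8/13 2 3 N
3 25/34 50/53 3025/1802 -50/53 2 4 E
4 200/169 200/193 72400/32617 -200/193 3 4 S
final 3 3 W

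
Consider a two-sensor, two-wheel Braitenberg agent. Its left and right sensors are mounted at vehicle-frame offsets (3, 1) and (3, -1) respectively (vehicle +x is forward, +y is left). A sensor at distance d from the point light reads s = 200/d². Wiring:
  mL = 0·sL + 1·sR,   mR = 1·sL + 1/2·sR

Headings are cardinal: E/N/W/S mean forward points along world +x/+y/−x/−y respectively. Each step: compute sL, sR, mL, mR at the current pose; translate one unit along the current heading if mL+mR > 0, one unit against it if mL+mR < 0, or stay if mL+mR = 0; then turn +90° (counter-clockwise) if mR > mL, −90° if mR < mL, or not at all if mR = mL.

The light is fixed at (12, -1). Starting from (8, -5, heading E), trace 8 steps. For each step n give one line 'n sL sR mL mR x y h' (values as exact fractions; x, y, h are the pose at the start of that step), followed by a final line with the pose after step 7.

n=0: pose=(8,-5,E); sL=20, sR=100/13; mL=100/13, mR=310/13; mL+mR=410/13 → advance +1; mR−mL=210/13 → turn +1·90°
n=1: pose=(9,-5,N); sL=200/17, sR=40; mL=40, mR=540/17; mL+mR=1220/17 → advance +1; mR−mL=-140/17 → turn -1·90°
n=2: pose=(9,-4,E); sL=50, sR=25/2; mL=25/2, mR=225/4; mL+mR=275/4 → advance +1; mR−mL=175/4 → turn +1·90°
n=3: pose=(10,-4,N); sL=200/9, sR=200; mL=200, mR=1100/9; mL+mR=2900/9 → advance +1; mR−mL=-700/9 → turn -1·90°
n=4: pose=(10,-3,E); sL=100, sR=20; mL=20, mR=110; mL+mR=130 → advance +1; mR−mL=90 → turn +1·90°
n=5: pose=(11,-3,N); sL=40, sR=200; mL=200, mR=140; mL+mR=340 → advance +1; mR−mL=-60 → turn -1·90°
n=6: pose=(11,-2,E); sL=50, sR=25; mL=25, mR=125/2; mL+mR=175/2 → advance +1; mR−mL=75/2 → turn +1·90°
n=7: pose=(12,-2,N); sL=40, sR=40; mL=40, mR=60; mL+mR=100 → advance +1; mR−mL=20 → turn +1·90°

0 20 100/13 100/13 310/13 8 -5 E
1 200/17 40 40 540/17 9 -5 N
2 50 25/2 25/2 225/4 9 -4 E
3 200/9 200 200 1100/9 10 -4 N
4 100 20 20 110 10 -3 E
5 40 200 200 140 11 -3 N
6 50 25 25 125/2 11 -2 E
7 40 40 40 60 12 -2 N
final 12 -1 W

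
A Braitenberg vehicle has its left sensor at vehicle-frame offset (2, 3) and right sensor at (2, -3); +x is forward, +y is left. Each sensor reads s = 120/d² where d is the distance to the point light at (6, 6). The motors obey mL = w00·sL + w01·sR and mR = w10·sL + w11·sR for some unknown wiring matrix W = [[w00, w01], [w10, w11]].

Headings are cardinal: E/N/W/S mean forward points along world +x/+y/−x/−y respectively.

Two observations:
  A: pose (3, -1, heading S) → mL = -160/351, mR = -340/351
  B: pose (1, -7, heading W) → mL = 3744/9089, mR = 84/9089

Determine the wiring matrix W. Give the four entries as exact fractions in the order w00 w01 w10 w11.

-1 1 -1 1/2

obs A: pose=(3,-1,S) → sL=40/27, sR=40/39, mL=-160/351, mR=-340/351
obs B: pose=(1,-7,W) → sL=24/61, sR=120/149, mL=3744/9089, mR=84/9089
sensor matrix S = [[40/27, 40/39], [24/61, 120/149]]; det S = 839680/1063413
solve [mL_A; mL_B] = S·[w00; w01] and [mR_A; mR_B] = S·[w10; w11]:
  w00 = -1, w01 = 1, w10 = -1, w11 = 1/2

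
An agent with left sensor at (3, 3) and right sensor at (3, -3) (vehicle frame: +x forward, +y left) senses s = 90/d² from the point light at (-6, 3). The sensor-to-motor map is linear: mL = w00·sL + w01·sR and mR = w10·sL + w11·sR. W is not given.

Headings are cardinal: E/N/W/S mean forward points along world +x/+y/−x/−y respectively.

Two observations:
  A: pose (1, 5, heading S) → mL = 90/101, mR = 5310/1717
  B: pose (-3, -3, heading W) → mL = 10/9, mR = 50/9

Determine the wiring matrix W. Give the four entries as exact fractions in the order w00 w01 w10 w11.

1 0 1/2 1/2

obs A: pose=(1,5,S) → sL=90/101, sR=90/17, mL=90/101, mR=5310/1717
obs B: pose=(-3,-3,W) → sL=10/9, sR=10, mL=10/9, mR=50/9
sensor matrix S = [[90/101, 90/17], [10/9, 10]]; det S = 5200/1717
solve [mL_A; mL_B] = S·[w00; w01] and [mR_A; mR_B] = S·[w10; w11]:
  w00 = 1, w01 = 0, w10 = 1/2, w11 = 1/2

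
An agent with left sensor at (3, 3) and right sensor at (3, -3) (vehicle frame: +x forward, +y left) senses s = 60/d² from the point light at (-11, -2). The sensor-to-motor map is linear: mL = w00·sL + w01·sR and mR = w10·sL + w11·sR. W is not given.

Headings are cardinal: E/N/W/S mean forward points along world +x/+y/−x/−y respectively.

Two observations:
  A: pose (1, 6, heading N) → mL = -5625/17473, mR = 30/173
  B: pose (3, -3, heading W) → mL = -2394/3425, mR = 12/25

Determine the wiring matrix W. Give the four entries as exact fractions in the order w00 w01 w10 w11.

-1/2 -1 0 1

obs A: pose=(1,6,N) → sL=30/101, sR=30/173, mL=-5625/17473, mR=30/173
obs B: pose=(3,-3,W) → sL=60/137, sR=12/25, mL=-2394/3425, mR=12/25
sensor matrix S = [[30/101, 30/173], [60/137, 12/25]]; det S = 797472/11969005
solve [mL_A; mL_B] = S·[w00; w01] and [mR_A; mR_B] = S·[w10; w11]:
  w00 = -1/2, w01 = -1, w10 = 0, w11 = 1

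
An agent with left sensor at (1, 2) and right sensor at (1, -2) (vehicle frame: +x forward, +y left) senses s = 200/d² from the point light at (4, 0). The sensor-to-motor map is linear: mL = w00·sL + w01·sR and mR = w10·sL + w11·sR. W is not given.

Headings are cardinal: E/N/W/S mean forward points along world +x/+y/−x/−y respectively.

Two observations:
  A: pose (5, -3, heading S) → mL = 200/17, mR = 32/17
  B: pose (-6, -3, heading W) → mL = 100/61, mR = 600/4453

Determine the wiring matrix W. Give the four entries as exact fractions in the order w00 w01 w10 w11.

0 1 -1/2 1/2

obs A: pose=(5,-3,S) → sL=8, sR=200/17, mL=200/17, mR=32/17
obs B: pose=(-6,-3,W) → sL=100/73, sR=100/61, mL=100/61, mR=600/4453
sensor matrix S = [[8, 200/17], [100/73, 100/61]]; det S = -227200/75701
solve [mL_A; mL_B] = S·[w00; w01] and [mR_A; mR_B] = S·[w10; w11]:
  w00 = 0, w01 = 1, w10 = -1/2, w11 = 1/2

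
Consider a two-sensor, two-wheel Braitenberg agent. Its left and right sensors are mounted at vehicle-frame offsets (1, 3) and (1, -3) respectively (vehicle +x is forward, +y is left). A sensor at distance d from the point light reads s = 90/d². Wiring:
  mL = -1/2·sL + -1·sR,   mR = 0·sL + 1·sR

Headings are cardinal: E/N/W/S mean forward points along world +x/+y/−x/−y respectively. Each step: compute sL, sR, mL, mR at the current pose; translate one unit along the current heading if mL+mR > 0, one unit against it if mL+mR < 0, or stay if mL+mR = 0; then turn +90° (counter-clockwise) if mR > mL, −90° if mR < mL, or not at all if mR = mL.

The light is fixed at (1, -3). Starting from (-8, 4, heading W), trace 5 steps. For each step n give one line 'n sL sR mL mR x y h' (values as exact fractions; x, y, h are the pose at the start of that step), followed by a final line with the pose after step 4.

n=0: pose=(-8,4,W); sL=45/58, sR=9/20; mL=-243/290, mR=9/20; mL+mR=-45/116 → advance -1; mR−mL=747/580 → turn +1·90°
n=1: pose=(-7,4,S); sL=90/61, sR=90/157; mL=-12555/9577, mR=90/157; mL+mR=-45/61 → advance -1; mR−mL=18045/9577 → turn +1·90°
n=2: pose=(-7,5,E); sL=9/17, sR=45/37; mL=-1863/1258, mR=45/37; mL+mR=-9/34 → advance -1; mR−mL=3393/1258 → turn +1·90°
n=3: pose=(-8,5,N); sL=2/5, sR=10/13; mL=-63/65, mR=10/13; mL+mR=-1/5 → advance -1; mR−mL=113/65 → turn +1·90°
n=4: pose=(-8,4,W); sL=45/58, sR=9/20; mL=-243/290, mR=9/20; mL+mR=-45/116 → advance -1; mR−mL=747/580 → turn +1·90°

0 45/58 9/20 -243/290 9/20 -8 4 W
1 90/61 90/157 -12555/9577 90/157 -7 4 S
2 9/17 45/37 -1863/1258 45/37 -7 5 E
3 2/5 10/13 -63/65 10/13 -8 5 N
4 45/58 9/20 -243/290 9/20 -8 4 W
final -7 4 S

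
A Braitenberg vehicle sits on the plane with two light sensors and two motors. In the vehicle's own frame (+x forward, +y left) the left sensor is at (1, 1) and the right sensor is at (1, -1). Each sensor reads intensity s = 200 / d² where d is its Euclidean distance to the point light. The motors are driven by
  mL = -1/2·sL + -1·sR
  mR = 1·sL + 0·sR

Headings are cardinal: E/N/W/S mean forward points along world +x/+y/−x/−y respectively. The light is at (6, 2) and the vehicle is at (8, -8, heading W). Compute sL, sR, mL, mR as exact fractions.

left sensor world pos  = (7, -9); dL² = 122
right sensor world pos = (7, -7); dR² = 82
sL = 200/122 = 100/61
sR = 200/82 = 100/41
mL = -1/2·sL + -1·sR = -8150/2501
mR = 1·sL + 0·sR = 100/61

100/61 100/41 -8150/2501 100/61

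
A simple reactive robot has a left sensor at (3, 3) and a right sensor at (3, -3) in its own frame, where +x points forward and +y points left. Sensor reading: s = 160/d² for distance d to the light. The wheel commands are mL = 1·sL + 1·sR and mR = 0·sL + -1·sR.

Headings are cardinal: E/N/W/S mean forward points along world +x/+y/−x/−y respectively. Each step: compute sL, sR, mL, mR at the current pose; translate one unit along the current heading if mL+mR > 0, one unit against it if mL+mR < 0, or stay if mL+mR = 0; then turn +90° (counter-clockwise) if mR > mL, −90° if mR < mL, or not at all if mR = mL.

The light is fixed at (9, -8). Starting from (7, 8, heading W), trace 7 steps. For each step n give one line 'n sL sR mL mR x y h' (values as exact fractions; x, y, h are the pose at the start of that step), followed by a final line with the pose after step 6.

0 80/97 80/193 23200/18721 -80/193 7 8 W
1 160/397 160/361 121280/143317 -160/361 6 8 N
2 2/5 40/49 298/245 -40/49 6 9 E
3 160/197 160/221 66880/43537 -160/221 7 9 S
4 80/97 80/193 23200/18721 -80/193 7 8 W
5 160/397 160/361 121280/143317 -160/361 6 8 N
6 2/5 40/49 298/245 -40/49 6 9 E
final 7 9 S

n=0: pose=(7,8,W); sL=80/97, sR=80/193; mL=23200/18721, mR=-80/193; mL+mR=80/97 → advance +1; mR−mL=-30960/18721 → turn -1·90°
n=1: pose=(6,8,N); sL=160/397, sR=160/361; mL=121280/143317, mR=-160/361; mL+mR=160/397 → advance +1; mR−mL=-184800/143317 → turn -1·90°
n=2: pose=(6,9,E); sL=2/5, sR=40/49; mL=298/245, mR=-40/49; mL+mR=2/5 → advance +1; mR−mL=-498/245 → turn -1·90°
n=3: pose=(7,9,S); sL=160/197, sR=160/221; mL=66880/43537, mR=-160/221; mL+mR=160/197 → advance +1; mR−mL=-98400/43537 → turn -1·90°
n=4: pose=(7,8,W); sL=80/97, sR=80/193; mL=23200/18721, mR=-80/193; mL+mR=80/97 → advance +1; mR−mL=-30960/18721 → turn -1·90°
n=5: pose=(6,8,N); sL=160/397, sR=160/361; mL=121280/143317, mR=-160/361; mL+mR=160/397 → advance +1; mR−mL=-184800/143317 → turn -1·90°
n=6: pose=(6,9,E); sL=2/5, sR=40/49; mL=298/245, mR=-40/49; mL+mR=2/5 → advance +1; mR−mL=-498/245 → turn -1·90°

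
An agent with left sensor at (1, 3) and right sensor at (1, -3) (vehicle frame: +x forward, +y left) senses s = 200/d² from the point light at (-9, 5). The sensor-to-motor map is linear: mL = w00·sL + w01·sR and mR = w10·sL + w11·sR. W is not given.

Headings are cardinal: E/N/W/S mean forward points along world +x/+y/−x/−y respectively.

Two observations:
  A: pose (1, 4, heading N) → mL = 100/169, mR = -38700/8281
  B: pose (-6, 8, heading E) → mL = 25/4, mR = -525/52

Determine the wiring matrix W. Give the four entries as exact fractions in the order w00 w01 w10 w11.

obs A: pose=(1,4,N) → sL=200/49, sR=200/169, mL=100/169, mR=-38700/8281
obs B: pose=(-6,8,E) → sL=50/13, sR=25/2, mL=25/4, mR=-525/52
sensor matrix S = [[200/49, 200/169], [50/13, 25/2]]; det S = 5002500/107653
solve [mL_A; mL_B] = S·[w00; w01] and [mR_A; mR_B] = S·[w10; w11]:
  w00 = 0, w01 = 1/2, w10 = -1, w11 = -1/2

0 1/2 -1 -1/2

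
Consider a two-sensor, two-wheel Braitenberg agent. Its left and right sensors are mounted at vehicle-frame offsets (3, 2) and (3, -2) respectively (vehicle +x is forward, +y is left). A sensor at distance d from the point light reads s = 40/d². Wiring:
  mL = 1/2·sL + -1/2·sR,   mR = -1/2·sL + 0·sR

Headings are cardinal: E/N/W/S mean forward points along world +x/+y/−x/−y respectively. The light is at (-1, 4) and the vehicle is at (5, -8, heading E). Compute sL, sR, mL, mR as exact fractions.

40/181 40/277 1920/50137 -20/181

left sensor world pos  = (8, -6); dL² = 181
right sensor world pos = (8, -10); dR² = 277
sL = 40/181 = 40/181
sR = 40/277 = 40/277
mL = 1/2·sL + -1/2·sR = 1920/50137
mR = -1/2·sL + 0·sR = -20/181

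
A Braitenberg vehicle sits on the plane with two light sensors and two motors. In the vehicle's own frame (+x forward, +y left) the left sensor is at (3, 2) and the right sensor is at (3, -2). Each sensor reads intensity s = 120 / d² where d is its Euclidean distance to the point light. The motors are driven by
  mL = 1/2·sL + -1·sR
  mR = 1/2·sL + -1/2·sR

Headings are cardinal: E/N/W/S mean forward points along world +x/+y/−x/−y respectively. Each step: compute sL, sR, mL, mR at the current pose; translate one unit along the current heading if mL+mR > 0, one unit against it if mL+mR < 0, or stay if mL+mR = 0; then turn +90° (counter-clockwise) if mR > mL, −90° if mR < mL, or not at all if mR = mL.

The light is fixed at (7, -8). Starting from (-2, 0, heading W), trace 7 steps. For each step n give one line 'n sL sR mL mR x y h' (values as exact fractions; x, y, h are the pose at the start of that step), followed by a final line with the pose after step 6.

0 2/3 30/61 -29/183 16/183 -2 0 W
1 120/61 24/25 36/1525 768/1525 -1 0 S
2 60/53 12/5 -486/265 -168/265 -1 -1 E
3 120/221 120/149 -17580/32929 -4320/32929 -2 -1 N
4 3/4 15/26 -21/104 9/104 -2 -2 W
5 8/3 120/109 76/327 256/327 -1 -2 S
6 60/37 60/17 -1710/629 -600/629 -1 -3 E
final -2 -3 N

n=0: pose=(-2,0,W); sL=2/3, sR=30/61; mL=-29/183, mR=16/183; mL+mR=-13/183 → advance -1; mR−mL=15/61 → turn +1·90°
n=1: pose=(-1,0,S); sL=120/61, sR=24/25; mL=36/1525, mR=768/1525; mL+mR=804/1525 → advance +1; mR−mL=12/25 → turn +1·90°
n=2: pose=(-1,-1,E); sL=60/53, sR=12/5; mL=-486/265, mR=-168/265; mL+mR=-654/265 → advance -1; mR−mL=6/5 → turn +1·90°
n=3: pose=(-2,-1,N); sL=120/221, sR=120/149; mL=-17580/32929, mR=-4320/32929; mL+mR=-21900/32929 → advance -1; mR−mL=60/149 → turn +1·90°
n=4: pose=(-2,-2,W); sL=3/4, sR=15/26; mL=-21/104, mR=9/104; mL+mR=-3/26 → advance -1; mR−mL=15/52 → turn +1·90°
n=5: pose=(-1,-2,S); sL=8/3, sR=120/109; mL=76/327, mR=256/327; mL+mR=332/327 → advance +1; mR−mL=60/109 → turn +1·90°
n=6: pose=(-1,-3,E); sL=60/37, sR=60/17; mL=-1710/629, mR=-600/629; mL+mR=-2310/629 → advance -1; mR−mL=30/17 → turn +1·90°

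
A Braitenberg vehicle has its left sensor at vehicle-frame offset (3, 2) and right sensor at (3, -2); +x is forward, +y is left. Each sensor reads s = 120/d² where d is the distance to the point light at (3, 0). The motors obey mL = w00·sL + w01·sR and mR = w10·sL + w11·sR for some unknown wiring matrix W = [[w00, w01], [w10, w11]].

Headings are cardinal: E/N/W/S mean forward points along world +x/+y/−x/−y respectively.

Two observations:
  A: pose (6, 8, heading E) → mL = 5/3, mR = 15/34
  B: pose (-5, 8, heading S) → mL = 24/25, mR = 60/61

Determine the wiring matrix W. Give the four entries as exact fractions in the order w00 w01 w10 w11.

obs A: pose=(6,8,E) → sL=15/17, sR=5/3, mL=5/3, mR=15/34
obs B: pose=(-5,8,S) → sL=120/61, sR=24/25, mL=24/25, mR=60/61
sensor matrix S = [[15/17, 5/3], [120/61, 24/25]]; det S = -12608/5185
solve [mL_A; mL_B] = S·[w00; w01] and [mR_A; mR_B] = S·[w10; w11]:
  w00 = 0, w01 = 1, w10 = 1/2, w11 = 0

0 1 1/2 0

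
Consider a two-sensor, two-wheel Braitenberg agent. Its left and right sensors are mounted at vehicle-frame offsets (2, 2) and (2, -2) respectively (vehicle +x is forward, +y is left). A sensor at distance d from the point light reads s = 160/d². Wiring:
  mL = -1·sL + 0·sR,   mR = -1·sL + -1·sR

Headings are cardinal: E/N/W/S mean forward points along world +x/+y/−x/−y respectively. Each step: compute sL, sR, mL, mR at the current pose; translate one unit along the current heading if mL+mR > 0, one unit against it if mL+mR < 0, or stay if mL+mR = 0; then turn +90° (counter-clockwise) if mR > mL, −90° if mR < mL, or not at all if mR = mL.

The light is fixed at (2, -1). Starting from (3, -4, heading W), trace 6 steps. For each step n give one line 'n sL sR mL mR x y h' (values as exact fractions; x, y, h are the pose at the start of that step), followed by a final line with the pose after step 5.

0 80/13 80 -80/13 -1120/13 3 -4 W
1 160 160/17 -160 -2880/17 4 -4 N
2 8 40/13 -8 -144/13 4 -5 E
3 32/9 160/37 -32/9 -2624/333 3 -5 S
4 80/13 80 -80/13 -1120/13 3 -4 W
5 160 160/17 -160 -2880/17 4 -4 N
final 4 -5 E

n=0: pose=(3,-4,W); sL=80/13, sR=80; mL=-80/13, mR=-1120/13; mL+mR=-1200/13 → advance -1; mR−mL=-80 → turn -1·90°
n=1: pose=(4,-4,N); sL=160, sR=160/17; mL=-160, mR=-2880/17; mL+mR=-5600/17 → advance -1; mR−mL=-160/17 → turn -1·90°
n=2: pose=(4,-5,E); sL=8, sR=40/13; mL=-8, mR=-144/13; mL+mR=-248/13 → advance -1; mR−mL=-40/13 → turn -1·90°
n=3: pose=(3,-5,S); sL=32/9, sR=160/37; mL=-32/9, mR=-2624/333; mL+mR=-3808/333 → advance -1; mR−mL=-160/37 → turn -1·90°
n=4: pose=(3,-4,W); sL=80/13, sR=80; mL=-80/13, mR=-1120/13; mL+mR=-1200/13 → advance -1; mR−mL=-80 → turn -1·90°
n=5: pose=(4,-4,N); sL=160, sR=160/17; mL=-160, mR=-2880/17; mL+mR=-5600/17 → advance -1; mR−mL=-160/17 → turn -1·90°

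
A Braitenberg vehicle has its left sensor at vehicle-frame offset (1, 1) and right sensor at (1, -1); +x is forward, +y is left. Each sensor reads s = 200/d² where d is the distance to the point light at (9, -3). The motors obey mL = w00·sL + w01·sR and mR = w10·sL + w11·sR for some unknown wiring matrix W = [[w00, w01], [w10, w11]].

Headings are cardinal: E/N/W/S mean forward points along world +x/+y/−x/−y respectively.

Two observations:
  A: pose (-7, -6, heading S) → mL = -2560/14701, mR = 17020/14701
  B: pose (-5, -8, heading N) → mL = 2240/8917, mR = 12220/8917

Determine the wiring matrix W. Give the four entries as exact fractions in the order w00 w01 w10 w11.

obs A: pose=(-7,-6,S) → sL=200/241, sR=40/61, mL=-2560/14701, mR=17020/14701
obs B: pose=(-5,-8,N) → sL=200/241, sR=40/37, mL=2240/8917, mR=12220/8917
sensor matrix S = [[200/241, 40/61], [200/241, 40/37]]; det S = 192000/543937
solve [mL_A; mL_B] = S·[w00; w01] and [mR_A; mR_B] = S·[w10; w11]:
  w00 = -1, w01 = 1, w10 = 1, w11 = 1/2

-1 1 1 1/2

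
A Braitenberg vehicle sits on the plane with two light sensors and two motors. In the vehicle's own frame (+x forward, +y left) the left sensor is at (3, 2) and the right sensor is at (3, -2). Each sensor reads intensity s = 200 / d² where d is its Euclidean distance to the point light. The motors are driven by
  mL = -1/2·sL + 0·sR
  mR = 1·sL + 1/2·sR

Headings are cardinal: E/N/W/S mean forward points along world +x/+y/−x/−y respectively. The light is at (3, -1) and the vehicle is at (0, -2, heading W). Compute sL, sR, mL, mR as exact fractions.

40/9 200/37 -20/9 2380/333

left sensor world pos  = (-3, -4); dL² = 45
right sensor world pos = (-3, 0); dR² = 37
sL = 200/45 = 40/9
sR = 200/37 = 200/37
mL = -1/2·sL + 0·sR = -20/9
mR = 1·sL + 1/2·sR = 2380/333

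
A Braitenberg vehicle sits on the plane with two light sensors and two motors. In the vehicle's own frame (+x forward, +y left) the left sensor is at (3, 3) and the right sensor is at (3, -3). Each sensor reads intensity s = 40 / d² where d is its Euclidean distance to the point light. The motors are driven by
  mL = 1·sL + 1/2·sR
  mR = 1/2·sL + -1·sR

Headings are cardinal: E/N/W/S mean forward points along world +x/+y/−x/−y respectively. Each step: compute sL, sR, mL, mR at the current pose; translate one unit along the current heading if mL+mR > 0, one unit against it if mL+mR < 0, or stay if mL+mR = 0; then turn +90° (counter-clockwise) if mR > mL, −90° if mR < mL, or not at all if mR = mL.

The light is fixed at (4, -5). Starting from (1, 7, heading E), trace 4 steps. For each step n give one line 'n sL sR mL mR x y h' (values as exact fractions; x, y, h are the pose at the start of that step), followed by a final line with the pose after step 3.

0 8/45 40/81 172/405 -164/405 1 7 E
1 20/41 20/53 1470/2173 -290/2173 2 7 S
2 40/89 40/221 10620/19669 860/19669 2 6 W
3 5/29 10/49 390/1421 -335/2842 1 6 N
final 1 7 E

n=0: pose=(1,7,E); sL=8/45, sR=40/81; mL=172/405, mR=-164/405; mL+mR=8/405 → advance +1; mR−mL=-112/135 → turn -1·90°
n=1: pose=(2,7,S); sL=20/41, sR=20/53; mL=1470/2173, mR=-290/2173; mL+mR=1180/2173 → advance +1; mR−mL=-1760/2173 → turn -1·90°
n=2: pose=(2,6,W); sL=40/89, sR=40/221; mL=10620/19669, mR=860/19669; mL+mR=11480/19669 → advance +1; mR−mL=-9760/19669 → turn -1·90°
n=3: pose=(1,6,N); sL=5/29, sR=10/49; mL=390/1421, mR=-335/2842; mL+mR=445/2842 → advance +1; mR−mL=-1115/2842 → turn -1·90°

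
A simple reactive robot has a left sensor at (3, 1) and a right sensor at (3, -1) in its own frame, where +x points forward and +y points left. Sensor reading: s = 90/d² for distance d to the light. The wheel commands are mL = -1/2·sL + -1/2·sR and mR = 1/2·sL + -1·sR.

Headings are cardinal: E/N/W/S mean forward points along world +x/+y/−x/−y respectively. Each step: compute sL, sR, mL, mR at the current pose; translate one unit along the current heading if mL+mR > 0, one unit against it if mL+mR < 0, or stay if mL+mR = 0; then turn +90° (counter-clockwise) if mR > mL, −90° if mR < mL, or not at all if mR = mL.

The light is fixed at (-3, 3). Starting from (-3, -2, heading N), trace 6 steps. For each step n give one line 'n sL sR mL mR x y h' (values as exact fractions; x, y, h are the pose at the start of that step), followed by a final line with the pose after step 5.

0 18 18 -18 -9 -3 -2 N
1 45/29 45/17 -1035/493 -1845/986 -3 -3 W
2 18/17 10/9 -166/153 -89/153 -2 -3 S
3 45/16 45/26 -945/416 -135/416 -2 -2 E
4 18 18 -18 -9 -3 -2 N
5 45/29 45/17 -1035/493 -1845/986 -3 -3 W
final -2 -3 S

n=0: pose=(-3,-2,N); sL=18, sR=18; mL=-18, mR=-9; mL+mR=-27 → advance -1; mR−mL=9 → turn +1·90°
n=1: pose=(-3,-3,W); sL=45/29, sR=45/17; mL=-1035/493, mR=-1845/986; mL+mR=-135/34 → advance -1; mR−mL=225/986 → turn +1·90°
n=2: pose=(-2,-3,S); sL=18/17, sR=10/9; mL=-166/153, mR=-89/153; mL+mR=-5/3 → advance -1; mR−mL=77/153 → turn +1·90°
n=3: pose=(-2,-2,E); sL=45/16, sR=45/26; mL=-945/416, mR=-135/416; mL+mR=-135/52 → advance -1; mR−mL=405/208 → turn +1·90°
n=4: pose=(-3,-2,N); sL=18, sR=18; mL=-18, mR=-9; mL+mR=-27 → advance -1; mR−mL=9 → turn +1·90°
n=5: pose=(-3,-3,W); sL=45/29, sR=45/17; mL=-1035/493, mR=-1845/986; mL+mR=-135/34 → advance -1; mR−mL=225/986 → turn +1·90°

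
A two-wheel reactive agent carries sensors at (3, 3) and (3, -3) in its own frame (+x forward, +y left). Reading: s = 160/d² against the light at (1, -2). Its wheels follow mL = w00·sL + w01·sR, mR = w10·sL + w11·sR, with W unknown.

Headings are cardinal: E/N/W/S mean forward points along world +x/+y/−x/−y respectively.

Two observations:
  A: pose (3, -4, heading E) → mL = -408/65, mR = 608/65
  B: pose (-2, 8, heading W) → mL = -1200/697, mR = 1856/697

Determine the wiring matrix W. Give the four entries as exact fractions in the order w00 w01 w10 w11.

-1/2 -1 1 1

obs A: pose=(3,-4,E) → sL=80/13, sR=16/5, mL=-408/65, mR=608/65
obs B: pose=(-2,8,W) → sL=32/17, sR=32/41, mL=-1200/697, mR=1856/697
sensor matrix S = [[80/13, 16/5], [32/17, 32/41]]; det S = -55296/45305
solve [mL_A; mL_B] = S·[w00; w01] and [mR_A; mR_B] = S·[w10; w11]:
  w00 = -1/2, w01 = -1, w10 = 1, w11 = 1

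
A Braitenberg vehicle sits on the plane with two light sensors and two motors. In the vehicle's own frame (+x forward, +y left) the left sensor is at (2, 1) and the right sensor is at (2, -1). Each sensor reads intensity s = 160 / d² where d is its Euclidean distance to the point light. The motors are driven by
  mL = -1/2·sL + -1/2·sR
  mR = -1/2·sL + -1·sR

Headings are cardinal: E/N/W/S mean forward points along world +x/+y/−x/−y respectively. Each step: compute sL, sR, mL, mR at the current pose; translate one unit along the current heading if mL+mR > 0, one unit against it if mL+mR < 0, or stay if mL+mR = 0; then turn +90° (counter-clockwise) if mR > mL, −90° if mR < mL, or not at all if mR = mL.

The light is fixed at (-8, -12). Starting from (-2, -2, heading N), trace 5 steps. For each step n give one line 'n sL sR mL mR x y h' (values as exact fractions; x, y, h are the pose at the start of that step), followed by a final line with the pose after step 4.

n=0: pose=(-2,-2,N); sL=160/169, sR=160/193; mL=-28960/32617, mR=-42480/32617; mL+mR=-71440/32617 → advance -1; mR−mL=-80/193 → turn -1·90°
n=1: pose=(-2,-3,E); sL=40/41, sR=5/4; mL=-365/328, mR=-285/164; mL+mR=-935/328 → advance -1; mR−mL=-5/8 → turn -1·90°
n=2: pose=(-3,-3,S); sL=32/17, sR=32/13; mL=-480/221, mR=-752/221; mL+mR=-1232/221 → advance -1; mR−mL=-16/13 → turn -1·90°
n=3: pose=(-3,-2,W); sL=16/9, sR=16/13; mL=-176/117, mR=-248/117; mL+mR=-424/117 → advance -1; mR−mL=-8/13 → turn -1·90°
n=4: pose=(-2,-2,N); sL=160/169, sR=160/193; mL=-28960/32617, mR=-42480/32617; mL+mR=-71440/32617 → advance -1; mR−mL=-80/193 → turn -1·90°

0 160/169 160/193 -28960/32617 -42480/32617 -2 -2 N
1 40/41 5/4 -365/328 -285/164 -2 -3 E
2 32/17 32/13 -480/221 -752/221 -3 -3 S
3 16/9 16/13 -176/117 -248/117 -3 -2 W
4 160/169 160/193 -28960/32617 -42480/32617 -2 -2 N
final -2 -3 E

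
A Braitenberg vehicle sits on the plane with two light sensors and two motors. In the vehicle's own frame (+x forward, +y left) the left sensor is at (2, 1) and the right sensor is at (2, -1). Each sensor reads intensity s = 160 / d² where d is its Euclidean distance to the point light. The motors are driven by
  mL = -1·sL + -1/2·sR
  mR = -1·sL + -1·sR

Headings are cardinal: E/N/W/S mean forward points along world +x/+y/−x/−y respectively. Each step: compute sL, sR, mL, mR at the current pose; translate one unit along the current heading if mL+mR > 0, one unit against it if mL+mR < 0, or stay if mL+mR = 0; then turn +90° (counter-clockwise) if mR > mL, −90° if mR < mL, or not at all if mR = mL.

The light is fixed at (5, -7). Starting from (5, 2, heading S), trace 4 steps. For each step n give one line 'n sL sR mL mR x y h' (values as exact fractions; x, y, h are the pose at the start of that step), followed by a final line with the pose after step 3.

n=0: pose=(5,2,S); sL=16/5, sR=16/5; mL=-24/5, mR=-32/5; mL+mR=-56/5 → advance -1; mR−mL=-8/5 → turn -1·90°
n=1: pose=(5,3,W); sL=32/17, sR=32/25; mL=-1072/425, mR=-1344/425; mL+mR=-2416/425 → advance -1; mR−mL=-16/25 → turn -1·90°
n=2: pose=(6,3,N); sL=10/9, sR=40/37; mL=-550/333, mR=-730/333; mL+mR=-1280/333 → advance -1; mR−mL=-20/37 → turn -1·90°
n=3: pose=(6,2,E); sL=160/109, sR=160/73; mL=-20400/7957, mR=-29120/7957; mL+mR=-49520/7957 → advance -1; mR−mL=-80/73 → turn -1·90°

0 16/5 16/5 -24/5 -32/5 5 2 S
1 32/17 32/25 -1072/425 -1344/425 5 3 W
2 10/9 40/37 -550/333 -730/333 6 3 N
3 160/109 160/73 -20400/7957 -29120/7957 6 2 E
final 5 2 S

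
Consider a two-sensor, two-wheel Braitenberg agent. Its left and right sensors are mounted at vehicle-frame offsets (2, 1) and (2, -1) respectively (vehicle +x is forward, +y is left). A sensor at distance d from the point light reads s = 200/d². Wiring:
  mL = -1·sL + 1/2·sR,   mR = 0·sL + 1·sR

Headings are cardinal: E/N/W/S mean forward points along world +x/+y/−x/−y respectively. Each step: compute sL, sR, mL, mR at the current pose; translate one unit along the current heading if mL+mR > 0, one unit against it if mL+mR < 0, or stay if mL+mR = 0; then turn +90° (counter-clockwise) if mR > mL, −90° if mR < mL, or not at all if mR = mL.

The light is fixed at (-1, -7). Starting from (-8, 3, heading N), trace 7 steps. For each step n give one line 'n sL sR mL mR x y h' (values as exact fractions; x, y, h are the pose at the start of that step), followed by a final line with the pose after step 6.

0 25/26 10/9 -95/234 10/9 -8 3 N
1 200/181 8/9 -1076/1629 8/9 -8 4 W
2 20/13 100/81 -970/1053 100/81 -9 4 S
3 200/157 200/117 -7700/18369 200/117 -9 3 E
4 25/26 10/9 -95/234 10/9 -8 3 N
5 200/181 8/9 -1076/1629 8/9 -8 4 W
6 20/13 100/81 -970/1053 100/81 -9 4 S
final -9 3 E

n=0: pose=(-8,3,N); sL=25/26, sR=10/9; mL=-95/234, mR=10/9; mL+mR=55/78 → advance +1; mR−mL=355/234 → turn +1·90°
n=1: pose=(-8,4,W); sL=200/181, sR=8/9; mL=-1076/1629, mR=8/9; mL+mR=124/543 → advance +1; mR−mL=2524/1629 → turn +1·90°
n=2: pose=(-9,4,S); sL=20/13, sR=100/81; mL=-970/1053, mR=100/81; mL+mR=110/351 → advance +1; mR−mL=2270/1053 → turn +1·90°
n=3: pose=(-9,3,E); sL=200/157, sR=200/117; mL=-7700/18369, mR=200/117; mL+mR=7900/6123 → advance +1; mR−mL=39100/18369 → turn +1·90°
n=4: pose=(-8,3,N); sL=25/26, sR=10/9; mL=-95/234, mR=10/9; mL+mR=55/78 → advance +1; mR−mL=355/234 → turn +1·90°
n=5: pose=(-8,4,W); sL=200/181, sR=8/9; mL=-1076/1629, mR=8/9; mL+mR=124/543 → advance +1; mR−mL=2524/1629 → turn +1·90°
n=6: pose=(-9,4,S); sL=20/13, sR=100/81; mL=-970/1053, mR=100/81; mL+mR=110/351 → advance +1; mR−mL=2270/1053 → turn +1·90°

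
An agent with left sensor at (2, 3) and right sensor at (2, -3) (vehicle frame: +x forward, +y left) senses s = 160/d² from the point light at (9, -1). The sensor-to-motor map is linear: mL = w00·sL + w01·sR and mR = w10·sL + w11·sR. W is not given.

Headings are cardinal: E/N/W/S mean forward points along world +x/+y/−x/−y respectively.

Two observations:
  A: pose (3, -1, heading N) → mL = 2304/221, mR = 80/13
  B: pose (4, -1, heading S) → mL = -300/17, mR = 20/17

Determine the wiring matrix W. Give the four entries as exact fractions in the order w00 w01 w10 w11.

obs A: pose=(3,-1,N) → sL=32/17, sR=160/13, mL=2304/221, mR=80/13
obs B: pose=(4,-1,S) → sL=20, sR=40/17, mL=-300/17, mR=20/17
sensor matrix S = [[32/17, 160/13], [20, 40/17]]; det S = -908160/3757
solve [mL_A; mL_B] = S·[w00; w01] and [mR_A; mR_B] = S·[w10; w11]:
  w00 = -1, w01 = 1, w10 = 0, w11 = 1/2

-1 1 0 1/2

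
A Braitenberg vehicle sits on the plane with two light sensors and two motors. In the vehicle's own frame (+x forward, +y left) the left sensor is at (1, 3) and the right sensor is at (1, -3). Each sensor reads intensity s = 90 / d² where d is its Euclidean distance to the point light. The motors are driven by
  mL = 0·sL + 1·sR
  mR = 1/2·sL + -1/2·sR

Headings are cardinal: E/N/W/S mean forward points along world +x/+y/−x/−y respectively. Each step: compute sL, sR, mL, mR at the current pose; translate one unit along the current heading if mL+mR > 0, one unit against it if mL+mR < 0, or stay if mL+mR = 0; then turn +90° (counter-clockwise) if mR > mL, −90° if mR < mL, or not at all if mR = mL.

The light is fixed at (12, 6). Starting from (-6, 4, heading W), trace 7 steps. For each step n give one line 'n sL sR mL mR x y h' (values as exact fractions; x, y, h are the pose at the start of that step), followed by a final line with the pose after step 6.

n=0: pose=(-6,4,W); sL=45/193, sR=45/181; mL=45/181, mR=-270/34933; mL+mR=8415/34933 → advance +1; mR−mL=-8955/34933 → turn -1·90°
n=1: pose=(-7,4,N); sL=18/97, sR=90/257; mL=90/257, mR=-2052/24929; mL+mR=6678/24929 → advance +1; mR−mL=-10782/24929 → turn -1·90°
n=2: pose=(-7,5,E); sL=45/164, sR=9/34; mL=9/34, mR=27/5576; mL+mR=1503/5576 → advance +1; mR−mL=-1449/5576 → turn -1·90°
n=3: pose=(-6,5,S); sL=90/229, sR=18/89; mL=18/89, mR=1944/20381; mL+mR=6066/20381 → advance +1; mR−mL=-2178/20381 → turn -1·90°
n=4: pose=(-6,4,W); sL=45/193, sR=45/181; mL=45/181, mR=-270/34933; mL+mR=8415/34933 → advance +1; mR−mL=-8955/34933 → turn -1·90°
n=5: pose=(-7,4,N); sL=18/97, sR=90/257; mL=90/257, mR=-2052/24929; mL+mR=6678/24929 → advance +1; mR−mL=-10782/24929 → turn -1·90°
n=6: pose=(-7,5,E); sL=45/164, sR=9/34; mL=9/34, mR=27/5576; mL+mR=1503/5576 → advance +1; mR−mL=-1449/5576 → turn -1·90°

0 45/193 45/181 45/181 -270/34933 -6 4 W
1 18/97 90/257 90/257 -2052/24929 -7 4 N
2 45/164 9/34 9/34 27/5576 -7 5 E
3 90/229 18/89 18/89 1944/20381 -6 5 S
4 45/193 45/181 45/181 -270/34933 -6 4 W
5 18/97 90/257 90/257 -2052/24929 -7 4 N
6 45/164 9/34 9/34 27/5576 -7 5 E
final -6 5 S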